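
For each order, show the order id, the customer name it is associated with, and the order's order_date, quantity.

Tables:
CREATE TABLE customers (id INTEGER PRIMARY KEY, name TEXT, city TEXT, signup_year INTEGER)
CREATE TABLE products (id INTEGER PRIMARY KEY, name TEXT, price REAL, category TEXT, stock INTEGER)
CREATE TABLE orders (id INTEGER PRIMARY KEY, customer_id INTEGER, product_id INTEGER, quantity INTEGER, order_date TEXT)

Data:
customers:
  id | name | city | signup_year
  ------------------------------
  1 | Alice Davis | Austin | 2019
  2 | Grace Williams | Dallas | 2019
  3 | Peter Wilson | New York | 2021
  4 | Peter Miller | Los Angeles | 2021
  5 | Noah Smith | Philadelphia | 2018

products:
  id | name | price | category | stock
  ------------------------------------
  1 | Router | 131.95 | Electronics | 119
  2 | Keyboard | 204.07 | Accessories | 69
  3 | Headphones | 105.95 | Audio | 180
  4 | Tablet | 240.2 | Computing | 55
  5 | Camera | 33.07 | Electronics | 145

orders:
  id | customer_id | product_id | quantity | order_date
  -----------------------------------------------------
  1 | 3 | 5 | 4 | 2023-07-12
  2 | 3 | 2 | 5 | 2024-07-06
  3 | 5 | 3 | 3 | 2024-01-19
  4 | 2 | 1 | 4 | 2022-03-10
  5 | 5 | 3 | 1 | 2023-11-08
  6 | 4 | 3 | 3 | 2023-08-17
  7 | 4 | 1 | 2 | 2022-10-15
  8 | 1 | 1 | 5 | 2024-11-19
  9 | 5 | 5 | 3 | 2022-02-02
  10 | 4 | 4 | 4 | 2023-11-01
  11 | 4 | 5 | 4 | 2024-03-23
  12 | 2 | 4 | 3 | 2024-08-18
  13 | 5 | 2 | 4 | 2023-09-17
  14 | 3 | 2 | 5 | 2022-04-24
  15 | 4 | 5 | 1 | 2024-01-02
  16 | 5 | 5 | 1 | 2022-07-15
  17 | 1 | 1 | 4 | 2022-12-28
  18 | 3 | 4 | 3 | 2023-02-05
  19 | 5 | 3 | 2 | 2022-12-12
SELECT c.id, p.name AS customer, c.order_date, c.quantity FROM orders c JOIN customers p ON c.customer_id = p.id

Execution result:
id | customer | order_date | quantity
1 | Peter Wilson | 2023-07-12 | 4
2 | Peter Wilson | 2024-07-06 | 5
3 | Noah Smith | 2024-01-19 | 3
4 | Grace Williams | 2022-03-10 | 4
5 | Noah Smith | 2023-11-08 | 1
6 | Peter Miller | 2023-08-17 | 3
7 | Peter Miller | 2022-10-15 | 2
8 | Alice Davis | 2024-11-19 | 5
9 | Noah Smith | 2022-02-02 | 3
10 | Peter Miller | 2023-11-01 | 4
11 | Peter Miller | 2024-03-23 | 4
12 | Grace Williams | 2024-08-18 | 3
13 | Noah Smith | 2023-09-17 | 4
14 | Peter Wilson | 2022-04-24 | 5
15 | Peter Miller | 2024-01-02 | 1
16 | Noah Smith | 2022-07-15 | 1
17 | Alice Davis | 2022-12-28 | 4
18 | Peter Wilson | 2023-02-05 | 3
19 | Noah Smith | 2022-12-12 | 2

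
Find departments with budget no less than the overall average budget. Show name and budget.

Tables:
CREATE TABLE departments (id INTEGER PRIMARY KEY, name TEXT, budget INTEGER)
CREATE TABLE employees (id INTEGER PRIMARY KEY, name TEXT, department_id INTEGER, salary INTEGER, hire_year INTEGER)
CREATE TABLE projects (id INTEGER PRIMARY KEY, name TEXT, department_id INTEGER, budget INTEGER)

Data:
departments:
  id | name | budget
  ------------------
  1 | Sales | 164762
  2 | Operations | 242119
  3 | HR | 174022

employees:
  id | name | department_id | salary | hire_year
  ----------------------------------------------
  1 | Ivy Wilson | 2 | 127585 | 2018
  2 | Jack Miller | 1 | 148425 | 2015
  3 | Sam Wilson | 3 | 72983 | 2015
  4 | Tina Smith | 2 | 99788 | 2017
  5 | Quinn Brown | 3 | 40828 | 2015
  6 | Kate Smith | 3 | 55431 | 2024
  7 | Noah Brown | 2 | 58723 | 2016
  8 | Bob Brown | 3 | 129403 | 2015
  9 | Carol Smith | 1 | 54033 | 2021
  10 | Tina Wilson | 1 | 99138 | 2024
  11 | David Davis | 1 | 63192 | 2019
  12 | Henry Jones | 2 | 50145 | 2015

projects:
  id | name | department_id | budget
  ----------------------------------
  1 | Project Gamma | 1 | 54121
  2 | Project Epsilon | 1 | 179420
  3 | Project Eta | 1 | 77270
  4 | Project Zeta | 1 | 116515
SELECT name, budget FROM departments WHERE budget >= (SELECT AVG(budget) FROM departments)

Execution result:
name | budget
Operations | 242119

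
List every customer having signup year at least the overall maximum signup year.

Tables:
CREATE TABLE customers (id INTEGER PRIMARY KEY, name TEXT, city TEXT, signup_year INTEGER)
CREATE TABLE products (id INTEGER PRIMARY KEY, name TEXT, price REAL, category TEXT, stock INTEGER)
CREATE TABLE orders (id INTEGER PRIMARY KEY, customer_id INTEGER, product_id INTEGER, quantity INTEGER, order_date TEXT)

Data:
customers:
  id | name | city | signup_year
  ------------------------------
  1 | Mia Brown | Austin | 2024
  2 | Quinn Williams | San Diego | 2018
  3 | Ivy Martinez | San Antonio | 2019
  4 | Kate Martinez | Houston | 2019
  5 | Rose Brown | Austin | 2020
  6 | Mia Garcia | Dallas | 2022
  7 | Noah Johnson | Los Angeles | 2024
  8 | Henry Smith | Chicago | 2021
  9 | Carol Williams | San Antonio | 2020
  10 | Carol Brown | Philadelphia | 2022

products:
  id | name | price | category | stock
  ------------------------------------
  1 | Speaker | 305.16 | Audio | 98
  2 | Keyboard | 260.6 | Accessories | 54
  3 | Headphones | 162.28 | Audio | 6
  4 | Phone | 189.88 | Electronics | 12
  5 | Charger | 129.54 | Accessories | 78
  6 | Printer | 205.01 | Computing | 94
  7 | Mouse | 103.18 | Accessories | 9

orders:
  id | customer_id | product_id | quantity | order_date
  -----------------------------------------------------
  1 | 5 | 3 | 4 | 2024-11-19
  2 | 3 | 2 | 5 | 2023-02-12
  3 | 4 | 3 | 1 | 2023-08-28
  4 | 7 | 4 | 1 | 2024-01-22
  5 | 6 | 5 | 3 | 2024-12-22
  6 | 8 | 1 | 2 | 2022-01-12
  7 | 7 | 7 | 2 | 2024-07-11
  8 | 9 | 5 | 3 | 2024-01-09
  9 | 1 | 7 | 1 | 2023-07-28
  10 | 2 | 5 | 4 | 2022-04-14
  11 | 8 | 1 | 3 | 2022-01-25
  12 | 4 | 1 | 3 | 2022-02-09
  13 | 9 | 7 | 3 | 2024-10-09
SELECT name, signup_year FROM customers WHERE signup_year >= (SELECT MAX(signup_year) FROM customers)

Execution result:
name | signup_year
Mia Brown | 2024
Noah Johnson | 2024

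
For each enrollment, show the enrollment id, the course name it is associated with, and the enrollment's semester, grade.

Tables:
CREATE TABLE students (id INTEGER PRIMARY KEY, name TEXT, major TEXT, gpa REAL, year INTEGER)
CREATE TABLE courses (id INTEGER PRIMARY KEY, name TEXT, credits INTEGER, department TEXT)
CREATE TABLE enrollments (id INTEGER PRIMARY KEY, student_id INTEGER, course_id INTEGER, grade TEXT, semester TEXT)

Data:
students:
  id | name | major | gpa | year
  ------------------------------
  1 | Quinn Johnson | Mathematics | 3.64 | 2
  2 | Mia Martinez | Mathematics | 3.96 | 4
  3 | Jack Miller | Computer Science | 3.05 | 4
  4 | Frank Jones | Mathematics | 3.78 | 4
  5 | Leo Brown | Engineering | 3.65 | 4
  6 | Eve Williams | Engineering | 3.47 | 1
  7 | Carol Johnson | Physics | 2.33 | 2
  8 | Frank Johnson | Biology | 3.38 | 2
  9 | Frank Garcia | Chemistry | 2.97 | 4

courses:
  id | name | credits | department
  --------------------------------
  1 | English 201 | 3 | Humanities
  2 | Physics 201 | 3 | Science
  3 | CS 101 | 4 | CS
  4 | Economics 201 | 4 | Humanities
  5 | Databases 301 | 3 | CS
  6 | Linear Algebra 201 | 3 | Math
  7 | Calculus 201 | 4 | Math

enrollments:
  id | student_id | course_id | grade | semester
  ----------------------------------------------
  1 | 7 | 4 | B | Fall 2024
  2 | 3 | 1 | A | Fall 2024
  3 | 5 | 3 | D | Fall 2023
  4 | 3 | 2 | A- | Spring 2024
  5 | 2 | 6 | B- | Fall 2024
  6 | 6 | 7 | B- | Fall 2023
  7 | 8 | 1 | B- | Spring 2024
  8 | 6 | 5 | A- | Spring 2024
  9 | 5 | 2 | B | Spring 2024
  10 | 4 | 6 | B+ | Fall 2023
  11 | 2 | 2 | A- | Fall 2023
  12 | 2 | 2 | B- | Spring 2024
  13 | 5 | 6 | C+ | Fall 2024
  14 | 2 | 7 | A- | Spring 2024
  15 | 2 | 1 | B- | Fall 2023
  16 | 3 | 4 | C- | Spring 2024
SELECT c.id, p.name AS course, c.semester, c.grade FROM enrollments c JOIN courses p ON c.course_id = p.id

Execution result:
id | course | semester | grade
1 | Economics 201 | Fall 2024 | B
2 | English 201 | Fall 2024 | A
3 | CS 101 | Fall 2023 | D
4 | Physics 201 | Spring 2024 | A-
5 | Linear Algebra 201 | Fall 2024 | B-
6 | Calculus 201 | Fall 2023 | B-
7 | English 201 | Spring 2024 | B-
8 | Databases 301 | Spring 2024 | A-
9 | Physics 201 | Spring 2024 | B
10 | Linear Algebra 201 | Fall 2023 | B+
11 | Physics 201 | Fall 2023 | A-
12 | Physics 201 | Spring 2024 | B-
13 | Linear Algebra 201 | Fall 2024 | C+
14 | Calculus 201 | Spring 2024 | A-
15 | English 201 | Fall 2023 | B-
16 | Economics 201 | Spring 2024 | C-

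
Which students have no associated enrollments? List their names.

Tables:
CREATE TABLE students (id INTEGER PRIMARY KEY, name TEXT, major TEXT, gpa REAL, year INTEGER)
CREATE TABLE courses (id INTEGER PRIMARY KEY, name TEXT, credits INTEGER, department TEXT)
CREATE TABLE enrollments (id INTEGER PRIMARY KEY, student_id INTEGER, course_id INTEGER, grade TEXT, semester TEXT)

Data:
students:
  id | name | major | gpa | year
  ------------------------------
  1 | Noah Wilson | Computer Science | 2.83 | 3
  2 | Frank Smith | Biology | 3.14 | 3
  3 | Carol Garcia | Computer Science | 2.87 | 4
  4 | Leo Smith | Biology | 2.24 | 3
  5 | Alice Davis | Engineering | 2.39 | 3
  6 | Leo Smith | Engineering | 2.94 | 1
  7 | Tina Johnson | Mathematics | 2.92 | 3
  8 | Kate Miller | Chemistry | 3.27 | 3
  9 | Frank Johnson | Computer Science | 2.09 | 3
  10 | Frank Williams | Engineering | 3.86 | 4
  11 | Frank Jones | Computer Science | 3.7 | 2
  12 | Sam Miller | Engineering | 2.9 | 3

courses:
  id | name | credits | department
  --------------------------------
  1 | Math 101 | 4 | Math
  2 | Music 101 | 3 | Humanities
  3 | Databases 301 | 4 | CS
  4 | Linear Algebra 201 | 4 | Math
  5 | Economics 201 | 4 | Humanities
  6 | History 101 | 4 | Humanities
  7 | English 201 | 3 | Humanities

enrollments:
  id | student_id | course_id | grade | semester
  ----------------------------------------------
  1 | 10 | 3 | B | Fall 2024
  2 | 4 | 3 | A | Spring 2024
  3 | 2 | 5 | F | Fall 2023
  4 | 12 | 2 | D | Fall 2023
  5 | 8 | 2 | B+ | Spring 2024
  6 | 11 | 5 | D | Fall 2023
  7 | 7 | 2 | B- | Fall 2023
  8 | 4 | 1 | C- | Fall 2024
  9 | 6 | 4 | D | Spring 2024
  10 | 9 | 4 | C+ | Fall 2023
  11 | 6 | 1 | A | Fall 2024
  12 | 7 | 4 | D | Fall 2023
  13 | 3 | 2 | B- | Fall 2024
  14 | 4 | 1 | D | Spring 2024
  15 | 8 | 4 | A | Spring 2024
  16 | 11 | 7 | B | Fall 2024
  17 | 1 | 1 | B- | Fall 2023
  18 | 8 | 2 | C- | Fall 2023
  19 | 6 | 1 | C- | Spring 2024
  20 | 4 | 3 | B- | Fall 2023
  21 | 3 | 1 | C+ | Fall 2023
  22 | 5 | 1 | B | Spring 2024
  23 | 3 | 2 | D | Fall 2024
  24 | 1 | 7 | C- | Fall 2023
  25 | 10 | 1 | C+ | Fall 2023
SELECT p.name FROM students p LEFT JOIN enrollments c ON c.student_id = p.id WHERE c.id IS NULL

Execution result:
(no rows)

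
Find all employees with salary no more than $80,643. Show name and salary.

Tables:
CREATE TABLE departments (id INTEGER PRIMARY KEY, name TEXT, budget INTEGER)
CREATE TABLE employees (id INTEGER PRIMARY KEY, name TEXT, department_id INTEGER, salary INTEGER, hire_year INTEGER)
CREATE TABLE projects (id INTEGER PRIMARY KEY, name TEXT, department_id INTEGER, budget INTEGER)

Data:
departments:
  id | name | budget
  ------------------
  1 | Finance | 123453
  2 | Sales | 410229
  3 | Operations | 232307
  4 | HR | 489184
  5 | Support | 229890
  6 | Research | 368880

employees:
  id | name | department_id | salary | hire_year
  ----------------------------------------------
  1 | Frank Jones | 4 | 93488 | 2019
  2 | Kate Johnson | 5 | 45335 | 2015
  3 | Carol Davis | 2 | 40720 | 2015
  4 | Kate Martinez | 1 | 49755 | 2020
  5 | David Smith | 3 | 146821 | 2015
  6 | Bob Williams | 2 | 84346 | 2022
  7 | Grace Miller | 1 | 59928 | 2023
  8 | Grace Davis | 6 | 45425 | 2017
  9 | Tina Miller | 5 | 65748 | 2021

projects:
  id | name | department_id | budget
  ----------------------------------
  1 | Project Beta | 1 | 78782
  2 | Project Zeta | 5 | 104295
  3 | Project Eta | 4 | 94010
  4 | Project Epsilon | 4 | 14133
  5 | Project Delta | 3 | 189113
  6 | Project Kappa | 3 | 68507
SELECT name, salary FROM employees WHERE salary <= 80643

Execution result:
name | salary
Kate Johnson | 45335
Carol Davis | 40720
Kate Martinez | 49755
Grace Miller | 59928
Grace Davis | 45425
Tina Miller | 65748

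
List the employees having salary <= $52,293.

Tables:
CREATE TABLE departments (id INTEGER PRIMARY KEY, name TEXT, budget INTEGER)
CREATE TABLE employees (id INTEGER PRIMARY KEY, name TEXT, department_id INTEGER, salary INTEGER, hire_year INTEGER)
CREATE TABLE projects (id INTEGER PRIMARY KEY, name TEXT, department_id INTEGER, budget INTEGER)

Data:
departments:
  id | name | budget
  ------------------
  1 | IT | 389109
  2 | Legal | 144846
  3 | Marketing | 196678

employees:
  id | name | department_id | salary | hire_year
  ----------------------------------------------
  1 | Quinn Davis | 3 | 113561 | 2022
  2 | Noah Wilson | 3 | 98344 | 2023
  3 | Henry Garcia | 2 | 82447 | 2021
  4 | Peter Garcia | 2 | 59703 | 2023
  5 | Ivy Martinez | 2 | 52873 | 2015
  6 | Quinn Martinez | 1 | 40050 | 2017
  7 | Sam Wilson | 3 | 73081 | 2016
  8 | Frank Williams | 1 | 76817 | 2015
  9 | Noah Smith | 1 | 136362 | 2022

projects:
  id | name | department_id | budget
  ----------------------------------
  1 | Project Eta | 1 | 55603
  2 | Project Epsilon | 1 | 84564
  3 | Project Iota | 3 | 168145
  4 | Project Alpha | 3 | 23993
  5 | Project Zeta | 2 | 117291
SELECT name, salary FROM employees WHERE salary <= 52293

Execution result:
name | salary
Quinn Martinez | 40050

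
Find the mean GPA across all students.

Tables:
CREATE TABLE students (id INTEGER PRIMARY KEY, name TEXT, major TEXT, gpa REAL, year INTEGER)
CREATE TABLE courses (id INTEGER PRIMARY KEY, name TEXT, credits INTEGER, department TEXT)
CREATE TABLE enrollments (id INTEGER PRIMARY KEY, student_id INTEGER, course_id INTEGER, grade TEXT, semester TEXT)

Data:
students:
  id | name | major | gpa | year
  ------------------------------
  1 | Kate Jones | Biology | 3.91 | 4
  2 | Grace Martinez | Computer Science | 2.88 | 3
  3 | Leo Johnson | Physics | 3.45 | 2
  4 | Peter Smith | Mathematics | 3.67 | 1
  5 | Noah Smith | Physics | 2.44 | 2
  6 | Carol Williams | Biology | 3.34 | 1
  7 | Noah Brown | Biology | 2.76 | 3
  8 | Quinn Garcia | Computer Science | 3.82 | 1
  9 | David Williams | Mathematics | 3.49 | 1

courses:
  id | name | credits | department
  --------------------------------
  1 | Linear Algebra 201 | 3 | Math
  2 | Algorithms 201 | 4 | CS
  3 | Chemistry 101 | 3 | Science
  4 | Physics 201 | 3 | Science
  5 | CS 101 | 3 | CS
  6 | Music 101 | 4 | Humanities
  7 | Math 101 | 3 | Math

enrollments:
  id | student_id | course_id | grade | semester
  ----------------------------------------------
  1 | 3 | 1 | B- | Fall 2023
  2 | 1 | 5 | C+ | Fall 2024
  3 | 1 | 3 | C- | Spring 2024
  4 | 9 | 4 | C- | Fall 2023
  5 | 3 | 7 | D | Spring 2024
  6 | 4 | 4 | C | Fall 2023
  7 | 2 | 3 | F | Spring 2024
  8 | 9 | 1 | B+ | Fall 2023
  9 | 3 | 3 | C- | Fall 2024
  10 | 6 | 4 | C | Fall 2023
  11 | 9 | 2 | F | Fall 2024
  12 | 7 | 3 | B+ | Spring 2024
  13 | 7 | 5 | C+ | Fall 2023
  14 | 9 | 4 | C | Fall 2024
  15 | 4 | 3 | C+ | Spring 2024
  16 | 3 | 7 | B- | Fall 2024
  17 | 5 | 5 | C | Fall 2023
SELECT AVG(gpa) FROM students

Execution result:
3.31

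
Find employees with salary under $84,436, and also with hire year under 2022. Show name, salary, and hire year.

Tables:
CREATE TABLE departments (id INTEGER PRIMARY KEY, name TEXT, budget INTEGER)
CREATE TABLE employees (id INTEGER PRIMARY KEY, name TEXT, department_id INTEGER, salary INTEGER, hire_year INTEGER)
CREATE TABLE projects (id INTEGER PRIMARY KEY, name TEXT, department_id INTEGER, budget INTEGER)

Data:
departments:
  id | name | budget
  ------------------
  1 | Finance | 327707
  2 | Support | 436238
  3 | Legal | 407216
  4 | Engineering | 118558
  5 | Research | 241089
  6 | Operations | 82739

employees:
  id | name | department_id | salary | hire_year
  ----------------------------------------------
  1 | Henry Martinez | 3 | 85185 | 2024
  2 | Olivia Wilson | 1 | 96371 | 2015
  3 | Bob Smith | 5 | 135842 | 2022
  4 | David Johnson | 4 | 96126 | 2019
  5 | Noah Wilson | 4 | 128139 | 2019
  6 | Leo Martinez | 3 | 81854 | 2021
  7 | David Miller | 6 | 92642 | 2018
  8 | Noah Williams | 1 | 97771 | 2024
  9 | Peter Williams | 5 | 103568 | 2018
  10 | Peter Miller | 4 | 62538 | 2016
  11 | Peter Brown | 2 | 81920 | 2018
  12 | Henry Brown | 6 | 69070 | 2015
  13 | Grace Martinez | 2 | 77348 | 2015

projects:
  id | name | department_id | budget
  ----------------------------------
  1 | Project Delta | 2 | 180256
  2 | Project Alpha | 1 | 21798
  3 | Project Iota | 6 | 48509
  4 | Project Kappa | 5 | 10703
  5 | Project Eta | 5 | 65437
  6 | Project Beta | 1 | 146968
SELECT name, salary, hire_year FROM employees WHERE salary < 84436 AND hire_year < 2022

Execution result:
name | salary | hire_year
Leo Martinez | 81854 | 2021
Peter Miller | 62538 | 2016
Peter Brown | 81920 | 2018
Henry Brown | 69070 | 2015
Grace Martinez | 77348 | 2015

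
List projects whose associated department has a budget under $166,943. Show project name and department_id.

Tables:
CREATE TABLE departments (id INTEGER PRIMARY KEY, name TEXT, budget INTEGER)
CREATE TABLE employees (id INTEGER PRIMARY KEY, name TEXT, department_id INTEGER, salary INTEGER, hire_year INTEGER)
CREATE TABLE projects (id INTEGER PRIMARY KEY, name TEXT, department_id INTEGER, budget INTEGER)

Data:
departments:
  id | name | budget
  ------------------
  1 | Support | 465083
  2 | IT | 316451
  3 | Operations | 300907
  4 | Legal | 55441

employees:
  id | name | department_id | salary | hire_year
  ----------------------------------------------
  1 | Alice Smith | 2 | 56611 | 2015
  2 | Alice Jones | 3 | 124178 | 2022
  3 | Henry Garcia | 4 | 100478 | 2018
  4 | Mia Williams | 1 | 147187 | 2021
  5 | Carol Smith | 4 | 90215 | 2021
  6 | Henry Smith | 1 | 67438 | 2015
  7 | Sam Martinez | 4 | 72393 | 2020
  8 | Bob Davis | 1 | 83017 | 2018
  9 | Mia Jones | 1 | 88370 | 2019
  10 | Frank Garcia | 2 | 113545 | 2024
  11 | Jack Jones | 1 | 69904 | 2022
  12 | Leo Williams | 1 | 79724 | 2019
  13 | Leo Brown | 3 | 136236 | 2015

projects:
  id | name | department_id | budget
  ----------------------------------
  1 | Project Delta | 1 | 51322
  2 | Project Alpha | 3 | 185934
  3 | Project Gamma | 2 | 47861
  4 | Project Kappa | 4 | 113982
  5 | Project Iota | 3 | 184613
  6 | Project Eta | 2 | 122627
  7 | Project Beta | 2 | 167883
SELECT name, department_id FROM projects WHERE department_id IN (SELECT id FROM departments WHERE budget < 166943)

Execution result:
name | department_id
Project Kappa | 4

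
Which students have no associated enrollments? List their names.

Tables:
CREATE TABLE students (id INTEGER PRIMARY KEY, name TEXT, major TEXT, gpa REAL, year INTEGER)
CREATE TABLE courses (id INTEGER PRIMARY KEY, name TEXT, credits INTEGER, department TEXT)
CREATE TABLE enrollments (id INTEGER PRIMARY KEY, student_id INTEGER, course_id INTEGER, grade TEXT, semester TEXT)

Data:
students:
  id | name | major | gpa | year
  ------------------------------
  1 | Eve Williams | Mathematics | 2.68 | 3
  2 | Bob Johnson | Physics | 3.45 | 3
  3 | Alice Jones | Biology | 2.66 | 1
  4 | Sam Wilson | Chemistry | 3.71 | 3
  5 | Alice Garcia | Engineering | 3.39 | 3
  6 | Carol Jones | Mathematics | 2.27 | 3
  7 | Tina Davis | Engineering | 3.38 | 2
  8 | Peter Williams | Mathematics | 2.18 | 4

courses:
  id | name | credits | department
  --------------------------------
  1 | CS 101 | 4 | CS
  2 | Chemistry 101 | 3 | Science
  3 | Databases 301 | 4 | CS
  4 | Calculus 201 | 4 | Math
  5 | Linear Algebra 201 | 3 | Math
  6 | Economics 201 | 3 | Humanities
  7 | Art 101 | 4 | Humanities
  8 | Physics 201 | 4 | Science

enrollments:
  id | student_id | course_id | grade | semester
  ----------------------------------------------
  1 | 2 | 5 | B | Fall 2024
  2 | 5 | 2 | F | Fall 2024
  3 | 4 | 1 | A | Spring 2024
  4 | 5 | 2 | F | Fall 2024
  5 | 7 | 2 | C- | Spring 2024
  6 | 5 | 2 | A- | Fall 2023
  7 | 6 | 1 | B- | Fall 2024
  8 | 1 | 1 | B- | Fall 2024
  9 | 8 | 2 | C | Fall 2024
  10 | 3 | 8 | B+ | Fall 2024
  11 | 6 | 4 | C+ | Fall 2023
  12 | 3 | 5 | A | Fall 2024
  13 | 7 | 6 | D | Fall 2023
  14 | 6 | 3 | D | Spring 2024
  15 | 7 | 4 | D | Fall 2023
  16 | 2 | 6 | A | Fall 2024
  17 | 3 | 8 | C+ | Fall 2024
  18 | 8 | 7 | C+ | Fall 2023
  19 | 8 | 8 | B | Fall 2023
SELECT p.name FROM students p LEFT JOIN enrollments c ON c.student_id = p.id WHERE c.id IS NULL

Execution result:
(no rows)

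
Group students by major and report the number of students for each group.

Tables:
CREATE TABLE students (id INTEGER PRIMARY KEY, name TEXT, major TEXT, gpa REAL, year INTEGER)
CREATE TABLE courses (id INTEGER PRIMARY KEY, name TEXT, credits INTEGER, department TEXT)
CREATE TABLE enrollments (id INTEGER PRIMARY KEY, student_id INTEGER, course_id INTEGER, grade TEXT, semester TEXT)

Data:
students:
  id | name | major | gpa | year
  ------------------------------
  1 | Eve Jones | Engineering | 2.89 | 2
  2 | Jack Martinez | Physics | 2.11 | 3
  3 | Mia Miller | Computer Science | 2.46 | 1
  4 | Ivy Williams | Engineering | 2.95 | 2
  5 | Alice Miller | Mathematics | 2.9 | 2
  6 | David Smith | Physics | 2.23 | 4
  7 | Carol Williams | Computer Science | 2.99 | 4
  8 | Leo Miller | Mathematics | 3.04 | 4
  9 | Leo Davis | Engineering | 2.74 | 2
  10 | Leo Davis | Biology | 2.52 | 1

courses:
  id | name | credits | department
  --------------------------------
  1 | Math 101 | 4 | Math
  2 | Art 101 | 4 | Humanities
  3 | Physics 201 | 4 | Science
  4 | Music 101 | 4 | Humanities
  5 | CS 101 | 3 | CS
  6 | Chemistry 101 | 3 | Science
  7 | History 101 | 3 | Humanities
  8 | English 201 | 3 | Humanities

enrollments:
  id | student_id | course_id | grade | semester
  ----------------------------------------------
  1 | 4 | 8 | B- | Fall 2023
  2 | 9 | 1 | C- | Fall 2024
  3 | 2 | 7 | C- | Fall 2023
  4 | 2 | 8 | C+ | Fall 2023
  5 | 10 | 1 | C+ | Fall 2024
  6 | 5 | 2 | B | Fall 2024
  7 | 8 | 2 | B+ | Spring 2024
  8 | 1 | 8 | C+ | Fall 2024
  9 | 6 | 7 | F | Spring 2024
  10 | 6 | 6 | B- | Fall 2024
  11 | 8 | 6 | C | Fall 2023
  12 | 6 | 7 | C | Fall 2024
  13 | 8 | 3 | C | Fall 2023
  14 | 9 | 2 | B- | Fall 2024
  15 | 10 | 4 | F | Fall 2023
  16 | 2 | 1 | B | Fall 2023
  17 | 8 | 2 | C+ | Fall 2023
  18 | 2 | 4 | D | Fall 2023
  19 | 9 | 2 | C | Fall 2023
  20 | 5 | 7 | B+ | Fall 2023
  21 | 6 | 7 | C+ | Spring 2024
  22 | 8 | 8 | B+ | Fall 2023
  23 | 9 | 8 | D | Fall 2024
SELECT major, COUNT(*) AS n FROM students GROUP BY major

Execution result:
major | n
Biology | 1
Computer Science | 2
Engineering | 3
Mathematics | 2
Physics | 2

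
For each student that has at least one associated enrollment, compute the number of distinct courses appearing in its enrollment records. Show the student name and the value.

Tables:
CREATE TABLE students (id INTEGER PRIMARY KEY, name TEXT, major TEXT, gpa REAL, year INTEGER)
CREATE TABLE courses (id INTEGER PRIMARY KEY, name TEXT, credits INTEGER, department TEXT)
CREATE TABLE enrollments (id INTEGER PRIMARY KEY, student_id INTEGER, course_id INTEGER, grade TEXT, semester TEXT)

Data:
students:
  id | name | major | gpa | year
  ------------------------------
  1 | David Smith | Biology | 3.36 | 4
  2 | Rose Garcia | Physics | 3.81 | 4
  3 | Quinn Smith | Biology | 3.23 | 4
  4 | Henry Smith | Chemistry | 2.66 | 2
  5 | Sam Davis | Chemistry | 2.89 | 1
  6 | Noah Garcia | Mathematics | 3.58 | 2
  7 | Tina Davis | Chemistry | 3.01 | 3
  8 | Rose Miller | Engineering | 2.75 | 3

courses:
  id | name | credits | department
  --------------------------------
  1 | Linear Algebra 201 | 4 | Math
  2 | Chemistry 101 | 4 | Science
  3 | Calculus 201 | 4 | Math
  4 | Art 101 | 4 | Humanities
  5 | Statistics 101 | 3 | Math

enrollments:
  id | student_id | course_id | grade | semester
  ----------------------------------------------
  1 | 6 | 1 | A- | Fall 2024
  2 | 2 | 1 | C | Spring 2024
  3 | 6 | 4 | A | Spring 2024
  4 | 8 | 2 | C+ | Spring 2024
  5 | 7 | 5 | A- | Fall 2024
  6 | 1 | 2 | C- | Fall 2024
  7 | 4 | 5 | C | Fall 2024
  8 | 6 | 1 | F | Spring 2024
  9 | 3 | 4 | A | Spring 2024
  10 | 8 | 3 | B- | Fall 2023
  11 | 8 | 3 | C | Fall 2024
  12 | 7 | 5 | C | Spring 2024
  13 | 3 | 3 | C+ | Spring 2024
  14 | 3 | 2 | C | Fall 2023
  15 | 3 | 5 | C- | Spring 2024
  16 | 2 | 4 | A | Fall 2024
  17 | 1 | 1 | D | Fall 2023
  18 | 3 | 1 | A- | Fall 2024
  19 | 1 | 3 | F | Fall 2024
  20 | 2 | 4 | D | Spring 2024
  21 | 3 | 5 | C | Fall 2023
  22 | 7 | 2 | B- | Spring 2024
SELECT p.name, COUNT(DISTINCT c.course_id) AS distinct_course_count FROM enrollments c JOIN students p ON c.student_id = p.id GROUP BY p.id, p.name

Execution result:
name | distinct_course_count
David Smith | 3
Rose Garcia | 2
Quinn Smith | 5
Henry Smith | 1
Noah Garcia | 2
Tina Davis | 2
Rose Miller | 2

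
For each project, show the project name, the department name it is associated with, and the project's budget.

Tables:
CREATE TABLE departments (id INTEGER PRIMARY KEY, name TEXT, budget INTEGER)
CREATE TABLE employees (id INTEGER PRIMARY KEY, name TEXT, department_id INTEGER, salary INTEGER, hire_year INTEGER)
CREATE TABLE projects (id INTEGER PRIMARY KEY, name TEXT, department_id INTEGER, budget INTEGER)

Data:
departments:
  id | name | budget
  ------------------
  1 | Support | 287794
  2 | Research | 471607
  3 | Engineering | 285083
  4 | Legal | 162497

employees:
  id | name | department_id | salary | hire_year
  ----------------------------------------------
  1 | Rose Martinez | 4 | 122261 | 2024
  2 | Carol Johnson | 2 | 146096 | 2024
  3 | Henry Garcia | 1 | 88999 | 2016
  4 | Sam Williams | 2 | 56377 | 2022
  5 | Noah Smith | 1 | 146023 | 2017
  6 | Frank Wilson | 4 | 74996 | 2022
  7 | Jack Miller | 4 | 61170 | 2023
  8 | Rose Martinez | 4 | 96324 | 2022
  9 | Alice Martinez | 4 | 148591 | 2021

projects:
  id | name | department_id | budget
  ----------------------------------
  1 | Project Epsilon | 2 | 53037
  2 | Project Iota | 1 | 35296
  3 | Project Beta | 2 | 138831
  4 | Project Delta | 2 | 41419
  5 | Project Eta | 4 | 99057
SELECT c.name, p.name AS department, c.budget FROM projects c JOIN departments p ON c.department_id = p.id

Execution result:
name | department | budget
Project Epsilon | Research | 53037
Project Iota | Support | 35296
Project Beta | Research | 138831
Project Delta | Research | 41419
Project Eta | Legal | 99057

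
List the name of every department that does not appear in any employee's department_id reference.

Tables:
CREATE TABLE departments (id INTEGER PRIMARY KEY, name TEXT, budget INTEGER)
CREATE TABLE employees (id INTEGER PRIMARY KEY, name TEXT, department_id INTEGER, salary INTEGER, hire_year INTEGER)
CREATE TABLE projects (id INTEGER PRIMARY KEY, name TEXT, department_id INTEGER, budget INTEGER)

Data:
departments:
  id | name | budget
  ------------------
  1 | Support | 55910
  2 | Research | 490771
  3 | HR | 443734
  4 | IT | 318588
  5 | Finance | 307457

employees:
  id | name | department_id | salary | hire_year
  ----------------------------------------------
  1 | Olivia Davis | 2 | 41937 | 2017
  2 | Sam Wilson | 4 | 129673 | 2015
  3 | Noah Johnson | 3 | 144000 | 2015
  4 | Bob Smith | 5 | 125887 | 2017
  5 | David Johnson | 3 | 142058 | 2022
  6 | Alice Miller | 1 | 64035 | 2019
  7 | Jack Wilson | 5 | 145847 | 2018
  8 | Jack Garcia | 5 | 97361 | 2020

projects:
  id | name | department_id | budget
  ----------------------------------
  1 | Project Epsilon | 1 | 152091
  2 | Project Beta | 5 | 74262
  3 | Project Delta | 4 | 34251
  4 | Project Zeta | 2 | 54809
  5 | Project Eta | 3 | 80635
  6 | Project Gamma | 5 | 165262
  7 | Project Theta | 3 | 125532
SELECT p.name FROM departments p LEFT JOIN employees c ON c.department_id = p.id WHERE c.id IS NULL

Execution result:
(no rows)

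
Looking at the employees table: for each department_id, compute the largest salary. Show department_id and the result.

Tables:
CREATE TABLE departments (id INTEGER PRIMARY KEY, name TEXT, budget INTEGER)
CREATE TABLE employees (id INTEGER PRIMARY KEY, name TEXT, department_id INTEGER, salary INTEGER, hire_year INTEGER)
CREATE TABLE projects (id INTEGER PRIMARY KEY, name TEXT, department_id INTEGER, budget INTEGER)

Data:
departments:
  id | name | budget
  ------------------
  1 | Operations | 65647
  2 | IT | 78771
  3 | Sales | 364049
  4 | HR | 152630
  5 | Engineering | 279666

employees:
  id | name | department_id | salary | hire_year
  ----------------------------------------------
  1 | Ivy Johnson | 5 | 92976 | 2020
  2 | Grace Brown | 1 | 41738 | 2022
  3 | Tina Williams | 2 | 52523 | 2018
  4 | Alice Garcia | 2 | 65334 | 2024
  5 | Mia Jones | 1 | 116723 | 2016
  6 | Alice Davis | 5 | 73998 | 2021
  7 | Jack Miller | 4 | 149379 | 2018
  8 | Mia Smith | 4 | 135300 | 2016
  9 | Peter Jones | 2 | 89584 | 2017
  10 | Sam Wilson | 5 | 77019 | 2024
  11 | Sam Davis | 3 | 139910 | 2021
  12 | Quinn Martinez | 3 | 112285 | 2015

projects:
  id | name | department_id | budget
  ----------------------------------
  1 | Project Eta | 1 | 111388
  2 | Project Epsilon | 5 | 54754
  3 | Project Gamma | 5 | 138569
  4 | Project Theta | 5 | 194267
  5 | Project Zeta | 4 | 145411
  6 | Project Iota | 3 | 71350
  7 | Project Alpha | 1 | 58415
SELECT department_id, MAX(salary) AS max_salary FROM employees GROUP BY department_id

Execution result:
department_id | max_salary
1 | 116723
2 | 89584
3 | 139910
4 | 149379
5 | 92976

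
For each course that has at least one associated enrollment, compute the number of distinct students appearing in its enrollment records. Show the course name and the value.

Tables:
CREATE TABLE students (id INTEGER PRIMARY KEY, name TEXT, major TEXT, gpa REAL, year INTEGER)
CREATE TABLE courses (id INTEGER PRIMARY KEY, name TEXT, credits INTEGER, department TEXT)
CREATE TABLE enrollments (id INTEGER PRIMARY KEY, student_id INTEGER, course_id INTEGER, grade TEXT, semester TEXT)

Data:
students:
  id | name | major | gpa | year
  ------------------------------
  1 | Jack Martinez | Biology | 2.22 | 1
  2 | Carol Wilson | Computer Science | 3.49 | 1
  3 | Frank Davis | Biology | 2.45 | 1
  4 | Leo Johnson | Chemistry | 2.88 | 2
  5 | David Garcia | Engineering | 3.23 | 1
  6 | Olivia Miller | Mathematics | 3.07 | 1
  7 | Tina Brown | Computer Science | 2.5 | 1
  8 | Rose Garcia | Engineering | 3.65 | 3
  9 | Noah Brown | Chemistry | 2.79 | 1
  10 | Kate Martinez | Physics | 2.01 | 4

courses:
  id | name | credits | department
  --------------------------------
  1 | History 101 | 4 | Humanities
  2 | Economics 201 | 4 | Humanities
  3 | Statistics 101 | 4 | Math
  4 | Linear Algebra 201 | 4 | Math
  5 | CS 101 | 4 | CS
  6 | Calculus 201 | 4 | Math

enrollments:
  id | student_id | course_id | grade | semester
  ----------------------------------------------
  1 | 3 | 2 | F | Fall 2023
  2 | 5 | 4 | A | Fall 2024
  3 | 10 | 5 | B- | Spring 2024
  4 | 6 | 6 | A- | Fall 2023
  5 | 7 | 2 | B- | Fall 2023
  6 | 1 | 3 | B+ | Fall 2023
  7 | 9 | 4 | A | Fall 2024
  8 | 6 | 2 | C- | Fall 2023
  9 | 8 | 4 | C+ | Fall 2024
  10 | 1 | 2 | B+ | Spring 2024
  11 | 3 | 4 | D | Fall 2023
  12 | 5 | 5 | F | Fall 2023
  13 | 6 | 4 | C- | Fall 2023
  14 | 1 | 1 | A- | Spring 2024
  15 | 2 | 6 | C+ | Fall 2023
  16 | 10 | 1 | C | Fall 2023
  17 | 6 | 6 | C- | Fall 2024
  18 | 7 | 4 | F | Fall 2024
SELECT p.name, COUNT(DISTINCT c.student_id) AS distinct_student_count FROM enrollments c JOIN courses p ON c.course_id = p.id GROUP BY p.id, p.name

Execution result:
name | distinct_student_count
History 101 | 2
Economics 201 | 4
Statistics 101 | 1
Linear Algebra 201 | 6
CS 101 | 2
Calculus 201 | 2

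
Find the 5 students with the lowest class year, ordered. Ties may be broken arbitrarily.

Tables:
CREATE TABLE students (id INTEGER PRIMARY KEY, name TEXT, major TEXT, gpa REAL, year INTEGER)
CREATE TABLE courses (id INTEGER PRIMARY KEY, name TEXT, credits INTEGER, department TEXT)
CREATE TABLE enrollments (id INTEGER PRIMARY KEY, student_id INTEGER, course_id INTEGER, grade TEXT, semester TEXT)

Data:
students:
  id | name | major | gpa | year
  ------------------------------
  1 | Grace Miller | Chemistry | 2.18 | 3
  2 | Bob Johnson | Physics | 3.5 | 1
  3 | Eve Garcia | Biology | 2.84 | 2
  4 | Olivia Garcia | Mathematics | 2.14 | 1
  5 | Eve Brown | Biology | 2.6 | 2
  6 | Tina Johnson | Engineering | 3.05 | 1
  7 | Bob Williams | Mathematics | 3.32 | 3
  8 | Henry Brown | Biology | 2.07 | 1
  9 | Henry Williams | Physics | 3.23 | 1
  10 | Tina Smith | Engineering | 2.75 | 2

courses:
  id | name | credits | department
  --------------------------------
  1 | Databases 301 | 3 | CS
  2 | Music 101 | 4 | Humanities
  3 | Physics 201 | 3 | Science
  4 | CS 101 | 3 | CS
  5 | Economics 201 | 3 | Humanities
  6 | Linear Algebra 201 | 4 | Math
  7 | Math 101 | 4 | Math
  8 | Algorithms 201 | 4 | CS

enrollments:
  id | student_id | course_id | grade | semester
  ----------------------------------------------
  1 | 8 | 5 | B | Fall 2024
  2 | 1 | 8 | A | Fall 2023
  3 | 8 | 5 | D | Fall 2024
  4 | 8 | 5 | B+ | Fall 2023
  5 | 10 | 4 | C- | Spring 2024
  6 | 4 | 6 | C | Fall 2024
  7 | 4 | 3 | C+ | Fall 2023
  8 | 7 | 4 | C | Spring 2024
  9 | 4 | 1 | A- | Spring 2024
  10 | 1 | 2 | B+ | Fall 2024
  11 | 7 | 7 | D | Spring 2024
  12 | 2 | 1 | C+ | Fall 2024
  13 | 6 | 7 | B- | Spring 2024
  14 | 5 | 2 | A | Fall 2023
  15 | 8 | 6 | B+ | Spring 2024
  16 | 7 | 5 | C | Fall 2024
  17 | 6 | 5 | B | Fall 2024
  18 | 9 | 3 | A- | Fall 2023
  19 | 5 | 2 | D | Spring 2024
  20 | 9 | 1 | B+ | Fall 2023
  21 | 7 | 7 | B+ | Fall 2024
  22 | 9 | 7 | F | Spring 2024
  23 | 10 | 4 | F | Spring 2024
SELECT name, year FROM students ORDER BY year ASC LIMIT 5

Execution result:
name | year
Bob Johnson | 1
Olivia Garcia | 1
Tina Johnson | 1
Henry Brown | 1
Henry Williams | 1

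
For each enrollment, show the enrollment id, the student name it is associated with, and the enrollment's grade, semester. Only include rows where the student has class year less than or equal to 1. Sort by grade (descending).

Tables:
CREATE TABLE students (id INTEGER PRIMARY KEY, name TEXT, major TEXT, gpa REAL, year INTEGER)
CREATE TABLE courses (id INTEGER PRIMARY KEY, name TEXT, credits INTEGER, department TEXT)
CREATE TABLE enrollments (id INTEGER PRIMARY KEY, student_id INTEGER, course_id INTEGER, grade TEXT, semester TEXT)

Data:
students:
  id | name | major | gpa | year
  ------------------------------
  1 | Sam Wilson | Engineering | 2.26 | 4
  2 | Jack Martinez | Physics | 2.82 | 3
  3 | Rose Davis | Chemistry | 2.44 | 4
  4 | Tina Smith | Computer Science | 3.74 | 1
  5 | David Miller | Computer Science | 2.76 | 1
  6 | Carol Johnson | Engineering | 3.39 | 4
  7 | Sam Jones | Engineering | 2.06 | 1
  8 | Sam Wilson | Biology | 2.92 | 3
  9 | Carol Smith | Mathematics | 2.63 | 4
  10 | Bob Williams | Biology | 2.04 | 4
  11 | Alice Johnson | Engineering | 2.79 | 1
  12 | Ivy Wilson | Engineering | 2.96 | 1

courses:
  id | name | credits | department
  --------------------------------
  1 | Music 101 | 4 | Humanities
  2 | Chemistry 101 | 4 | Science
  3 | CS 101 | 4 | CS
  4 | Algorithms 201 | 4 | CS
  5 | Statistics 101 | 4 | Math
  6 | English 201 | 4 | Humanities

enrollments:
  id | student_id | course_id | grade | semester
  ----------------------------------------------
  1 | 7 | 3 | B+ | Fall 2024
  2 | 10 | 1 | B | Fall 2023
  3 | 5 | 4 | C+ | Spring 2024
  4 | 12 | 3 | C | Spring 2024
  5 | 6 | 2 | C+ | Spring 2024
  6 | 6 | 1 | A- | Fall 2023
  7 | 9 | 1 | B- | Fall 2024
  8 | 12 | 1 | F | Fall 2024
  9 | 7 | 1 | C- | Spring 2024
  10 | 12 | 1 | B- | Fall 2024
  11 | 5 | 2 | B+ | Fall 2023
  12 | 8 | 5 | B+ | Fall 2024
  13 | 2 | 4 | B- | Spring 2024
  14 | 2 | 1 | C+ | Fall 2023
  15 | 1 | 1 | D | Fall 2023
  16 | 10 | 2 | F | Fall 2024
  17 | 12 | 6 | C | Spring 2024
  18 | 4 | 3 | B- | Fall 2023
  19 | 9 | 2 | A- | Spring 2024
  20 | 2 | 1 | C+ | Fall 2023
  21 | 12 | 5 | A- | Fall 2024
SELECT c.id, p.name AS student, c.grade, c.semester FROM enrollments c JOIN students p ON c.student_id = p.id WHERE p.year <= 1 ORDER BY c.grade DESC

Execution result:
id | student | grade | semester
8 | Ivy Wilson | F | Fall 2024
9 | Sam Jones | C- | Spring 2024
3 | David Miller | C+ | Spring 2024
4 | Ivy Wilson | C | Spring 2024
17 | Ivy Wilson | C | Spring 2024
10 | Ivy Wilson | B- | Fall 2024
18 | Tina Smith | B- | Fall 2023
1 | Sam Jones | B+ | Fall 2024
11 | David Miller | B+ | Fall 2023
21 | Ivy Wilson | A- | Fall 2024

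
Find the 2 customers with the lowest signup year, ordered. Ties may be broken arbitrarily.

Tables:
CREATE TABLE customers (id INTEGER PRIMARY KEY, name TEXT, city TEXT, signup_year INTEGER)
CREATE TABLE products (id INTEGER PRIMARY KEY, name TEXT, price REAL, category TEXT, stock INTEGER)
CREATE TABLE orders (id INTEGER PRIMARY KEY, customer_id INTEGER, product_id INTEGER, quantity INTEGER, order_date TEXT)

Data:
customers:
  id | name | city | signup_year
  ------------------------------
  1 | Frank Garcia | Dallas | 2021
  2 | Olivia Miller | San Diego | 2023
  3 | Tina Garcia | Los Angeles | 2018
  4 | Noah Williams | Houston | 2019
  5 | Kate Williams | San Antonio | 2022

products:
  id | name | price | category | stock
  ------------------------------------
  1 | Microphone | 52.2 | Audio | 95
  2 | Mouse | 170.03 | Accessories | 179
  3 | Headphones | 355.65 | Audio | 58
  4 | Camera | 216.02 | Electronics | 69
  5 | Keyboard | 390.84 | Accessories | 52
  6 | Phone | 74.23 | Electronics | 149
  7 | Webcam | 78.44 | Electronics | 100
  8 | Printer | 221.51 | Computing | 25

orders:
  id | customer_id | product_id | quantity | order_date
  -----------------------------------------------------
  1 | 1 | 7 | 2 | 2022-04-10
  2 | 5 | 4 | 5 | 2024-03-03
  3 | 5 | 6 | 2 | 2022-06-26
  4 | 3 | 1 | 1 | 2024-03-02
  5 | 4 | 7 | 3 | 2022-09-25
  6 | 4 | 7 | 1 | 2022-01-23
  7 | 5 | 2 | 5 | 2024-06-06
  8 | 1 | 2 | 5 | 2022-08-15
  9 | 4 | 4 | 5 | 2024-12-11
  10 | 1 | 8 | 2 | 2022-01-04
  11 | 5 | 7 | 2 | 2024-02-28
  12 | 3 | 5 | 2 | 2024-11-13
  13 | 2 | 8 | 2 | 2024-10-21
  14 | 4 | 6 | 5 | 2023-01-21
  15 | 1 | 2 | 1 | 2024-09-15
SELECT name, signup_year FROM customers ORDER BY signup_year ASC LIMIT 2

Execution result:
name | signup_year
Tina Garcia | 2018
Noah Williams | 2019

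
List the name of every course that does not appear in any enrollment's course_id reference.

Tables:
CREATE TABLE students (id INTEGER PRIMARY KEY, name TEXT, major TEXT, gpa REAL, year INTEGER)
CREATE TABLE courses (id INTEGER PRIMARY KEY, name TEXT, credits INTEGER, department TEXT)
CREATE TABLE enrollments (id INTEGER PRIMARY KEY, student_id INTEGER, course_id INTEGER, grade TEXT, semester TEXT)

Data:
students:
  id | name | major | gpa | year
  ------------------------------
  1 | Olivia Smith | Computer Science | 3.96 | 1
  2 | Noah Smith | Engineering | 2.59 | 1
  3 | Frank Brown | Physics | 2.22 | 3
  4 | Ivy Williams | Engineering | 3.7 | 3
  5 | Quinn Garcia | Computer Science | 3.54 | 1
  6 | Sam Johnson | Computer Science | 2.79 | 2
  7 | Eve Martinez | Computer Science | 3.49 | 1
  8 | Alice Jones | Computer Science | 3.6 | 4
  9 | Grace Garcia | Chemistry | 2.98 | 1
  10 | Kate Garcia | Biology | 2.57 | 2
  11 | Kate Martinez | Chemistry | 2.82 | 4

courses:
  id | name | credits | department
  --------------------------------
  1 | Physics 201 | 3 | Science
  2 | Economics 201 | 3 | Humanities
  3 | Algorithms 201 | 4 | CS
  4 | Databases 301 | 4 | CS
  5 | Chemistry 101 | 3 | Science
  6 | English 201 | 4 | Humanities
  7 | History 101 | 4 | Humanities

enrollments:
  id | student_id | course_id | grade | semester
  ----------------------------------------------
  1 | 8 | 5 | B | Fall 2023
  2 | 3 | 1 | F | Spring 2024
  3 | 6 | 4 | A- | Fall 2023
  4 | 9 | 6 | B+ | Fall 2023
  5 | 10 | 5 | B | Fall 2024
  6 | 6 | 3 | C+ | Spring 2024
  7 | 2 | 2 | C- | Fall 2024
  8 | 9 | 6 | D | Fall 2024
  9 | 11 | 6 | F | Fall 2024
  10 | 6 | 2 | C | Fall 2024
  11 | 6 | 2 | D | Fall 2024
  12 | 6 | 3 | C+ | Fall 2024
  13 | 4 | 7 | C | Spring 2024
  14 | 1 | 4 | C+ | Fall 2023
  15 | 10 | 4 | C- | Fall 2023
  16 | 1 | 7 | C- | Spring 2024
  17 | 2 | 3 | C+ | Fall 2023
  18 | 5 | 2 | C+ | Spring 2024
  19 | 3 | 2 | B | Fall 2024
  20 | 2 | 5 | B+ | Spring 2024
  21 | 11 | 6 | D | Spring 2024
SELECT p.name FROM courses p LEFT JOIN enrollments c ON c.course_id = p.id WHERE c.id IS NULL

Execution result:
(no rows)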